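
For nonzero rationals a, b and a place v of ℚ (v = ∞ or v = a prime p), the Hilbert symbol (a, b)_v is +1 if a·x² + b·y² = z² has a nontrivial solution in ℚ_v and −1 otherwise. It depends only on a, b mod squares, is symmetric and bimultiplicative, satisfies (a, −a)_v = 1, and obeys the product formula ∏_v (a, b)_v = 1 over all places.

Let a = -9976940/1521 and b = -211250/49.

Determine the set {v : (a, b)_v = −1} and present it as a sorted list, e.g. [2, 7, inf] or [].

[2, 5, 23, inf]

(a, b) ≡ (-4715, -2) mod (ℚ^×)²; places V = {2, 3, 5, 7, 13, 23, 41, ∞}.
(a,b)_13: α=-2, u≡3; β=2, v≡5 (mod 13); (3|13)=+1, (5|13)=-1; sign (−1)^0·+1^2·-1^-2 = +1.
(a,b)_23: α=3, u≡18; β=0, v≡17 (mod 23); (18|23)=+1, (17|23)=-1; sign (−1)^0·+1^0·-1^3 = -1.
(a,b)_41: α=1, u≡9; β=0, v≡8 (mod 41); (9|41)=+1, (8|41)=+1; sign (−1)^0·+1^0·+1^1 = +1.
(a,b)_5: α=1, u≡2; β=4, v≡3 (mod 5); (2|5)=-1, (3|5)=-1; sign (−1)^0·-1^4·-1^1 = -1.
(a,b)_3: α=-2, u≡1; β=0, v≡1 (mod 3); (1|3)=+1, (1|3)=+1; sign (−1)^0·+1^0·+1^-2 = +1.
(a,b)_2: α=2, β=1; u≡5, v≡7 (mod 8); ε(u)ε(v)=0·1, αω(v)=2·0, βω(u)=1·1; sum ≡ 1  ⇒  -1.
(a,b)_∞: sgn(-4715)=−, sgn(-2)=−, so -1.
(a,b)_7: α=0, u≡3; β=-2, v≡3 (mod 7); (3|7)=-1, (3|7)=-1; sign (−1)^0·-1^-2·-1^0 = +1.
Ram(-4715, -2) = {2, 5, 23, ∞}; no ℚ_2-point on the conic.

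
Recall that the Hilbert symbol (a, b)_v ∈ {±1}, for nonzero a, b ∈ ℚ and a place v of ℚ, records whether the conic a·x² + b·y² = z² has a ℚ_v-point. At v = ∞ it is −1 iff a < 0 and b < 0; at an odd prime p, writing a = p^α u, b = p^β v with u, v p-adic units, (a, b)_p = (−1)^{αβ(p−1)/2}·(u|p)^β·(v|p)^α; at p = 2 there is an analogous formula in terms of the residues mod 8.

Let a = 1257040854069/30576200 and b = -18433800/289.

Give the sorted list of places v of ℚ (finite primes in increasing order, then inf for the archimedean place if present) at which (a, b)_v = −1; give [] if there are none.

(a, b) ≡ (858, -418) mod (ℚ^×)²; places V = {2, 3, 5, 7, 11, 13, 17, 19, 23, 37, ∞}.
(a,b)_17: α=-2, u≡4; β=-2, v≡14 (mod 17); (4|17)=+1, (14|17)=-1; sign (−1)^0·+1^-2·-1^-2 = +1.
(a,b)_3: α=1, u≡1; β=2, v≡2 (mod 3); (1|3)=+1, (2|3)=-1; sign (−1)^0·+1^2·-1^1 = -1.
(a,b)_11: α=3, u≡5; β=1, v≡2 (mod 11); (5|11)=+1, (2|11)=-1; sign (−1)^1·+1^1·-1^3 = +1.
(a,b)_37: α=2, u≡10; β=0, v≡36 (mod 37); (10|37)=+1, (36|37)=+1; sign (−1)^0·+1^0·+1^2 = +1.
(a,b)_23: α=-2, u≡21; β=0, v≡22 (mod 23); (21|23)=-1, (22|23)=-1; sign (−1)^0·-1^0·-1^-2 = +1.
(a,b)_∞: sgn(858)=+, sgn(-418)=−, so +1.
(a,b)_7: α=2, u≡2; β=2, v≡4 (mod 7); (2|7)=+1, (4|7)=+1; sign (−1)^0·+1^2·+1^2 = +1.
(a,b)_13: α=1, u≡4; β=0, v≡6 (mod 13); (4|13)=+1, (6|13)=-1; sign (−1)^0·+1^0·-1^1 = -1.
(a,b)_5: α=-2, u≡3; β=2, v≡2 (mod 5); (3|5)=-1, (2|5)=-1; sign (−1)^0·-1^2·-1^-2 = +1.
(a,b)_2: α=-3, β=3; u≡5, v≡7 (mod 8); ε(u)ε(v)=0·1, αω(v)=-3·0, βω(u)=3·1; sum ≡ 1  ⇒  -1.
(a,b)_19: α=2, u≡14; β=1, v≡4 (mod 19); (14|19)=-1, (4|19)=+1; sign (−1)^0·-1^1·+1^2 = -1.
(858, -418 / ℚ) ramifies at {2, 3, 13, 19}: a division algebra.

[2, 3, 13, 19]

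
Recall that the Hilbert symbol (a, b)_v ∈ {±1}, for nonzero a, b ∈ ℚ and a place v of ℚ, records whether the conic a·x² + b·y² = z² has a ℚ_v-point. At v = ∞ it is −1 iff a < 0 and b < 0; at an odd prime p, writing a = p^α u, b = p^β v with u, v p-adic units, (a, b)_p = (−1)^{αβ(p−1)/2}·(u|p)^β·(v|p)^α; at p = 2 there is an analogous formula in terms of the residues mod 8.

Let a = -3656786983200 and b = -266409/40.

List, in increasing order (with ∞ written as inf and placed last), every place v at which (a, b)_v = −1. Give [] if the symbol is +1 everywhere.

Mod squares: a ≡ -11362, b ≡ -32890. Check v ∈ {∞, 2, 3, 5, 11, 13, 19, 23}.
v=2: v_2(a)=5, v_2(b)=-3; units ≡ 7, 3 (mod 8); ε·ε+αω+βω = 1·1+5·1+-3·0 ≡ 0  ⇒  (a,b)_2 = +1.
v=19: a=19^1·(≡8), b=19^0·(≡14) mod 19; (8|19)=-1, (14|19)=-1; (−1)^{1·0·9}·(-1)^0·(-1)^1 = -1.
v=5: a=5^2·(≡2), b=5^-1·(≡2) mod 5; (2|5)=-1, (2|5)=-1; (−1)^{2·-1·2}·(-1)^-1·(-1)^2 = -1.
v=23: a=23^3·(≡2), b=23^1·(≡10) mod 23; (2|23)=+1, (10|23)=-1; (−1)^{3·1·11}·(+1)^1·(-1)^3 = +1.
v=∞: -11362 < 0 and -32890 < 0  ⇒  (a,b)_∞ = -1.
v=13: a=13^3·(≡1), b=13^1·(≡8) mod 13; (1|13)=+1, (8|13)=-1; (−1)^{3·1·6}·(+1)^1·(-1)^3 = -1.
v=11: a=11^0·(≡1), b=11^1·(≡2) mod 11; (1|11)=+1, (2|11)=-1; (−1)^{0·1·5}·(+1)^1·(-1)^0 = +1.
v=3: a=3^2·(≡2), b=3^4·(≡2) mod 3; (2|3)=-1, (2|3)=-1; (−1)^{2·4·1}·(-1)^4·(-1)^2 = +1.
(-11362, -32890 / ℚ) ramifies at {5, 13, 19, ∞}: a division algebra.

[5, 13, 19, inf]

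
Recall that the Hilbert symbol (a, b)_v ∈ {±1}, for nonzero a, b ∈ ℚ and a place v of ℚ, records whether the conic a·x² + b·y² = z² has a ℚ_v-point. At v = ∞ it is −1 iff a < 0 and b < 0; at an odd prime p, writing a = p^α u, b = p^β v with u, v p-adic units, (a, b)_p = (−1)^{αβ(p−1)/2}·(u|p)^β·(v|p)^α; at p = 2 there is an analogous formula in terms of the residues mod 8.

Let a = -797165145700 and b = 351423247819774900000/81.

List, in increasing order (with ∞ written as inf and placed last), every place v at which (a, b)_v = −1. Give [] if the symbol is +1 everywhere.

Mod squares: a ≡ -217, b ≡ 60610. Check v ∈ {∞, 2, 3, 5, 7, 11, 19, 29, 31}.
v=3: a=3^0·(≡2), b=3^-4·(≡1) mod 3; (2|3)=-1, (1|3)=+1; (−1)^{0·-4·1}·(-1)^-4·(+1)^0 = +1.
v=∞: -217 < 0 and 60610 > 0  ⇒  (a,b)_∞ = +1.
v=11: a=11^2·(≡3), b=11^5·(≡8) mod 11; (3|11)=+1, (8|11)=-1; (−1)^{2·5·5}·(+1)^5·(-1)^2 = +1.
v=7: a=7^1·(≡1), b=7^2·(≡4) mod 7; (1|7)=+1, (4|7)=+1; (−1)^{1·2·3}·(+1)^2·(+1)^1 = +1.
v=19: a=19^2·(≡6), b=19^1·(≡7) mod 19; (6|19)=+1, (7|19)=+1; (−1)^{2·1·9}·(+1)^1·(+1)^2 = +1.
v=29: a=29^2·(≡2), b=29^3·(≡8) mod 29; (2|29)=-1, (8|29)=-1; (−1)^{2·3·14}·(-1)^3·(-1)^2 = -1.
v=5: a=5^2·(≡2), b=5^5·(≡3) mod 5; (2|5)=-1, (3|5)=-1; (−1)^{2·5·2}·(-1)^5·(-1)^2 = -1.
v=31: a=31^1·(≡11), b=31^2·(≡7) mod 31; (11|31)=-1, (7|31)=+1; (−1)^{1·2·15}·(-1)^2·(+1)^1 = +1.
v=2: v_2(a)=2, v_2(b)=5; units ≡ 7, 1 (mod 8); ε·ε+αω+βω = 1·0+2·0+5·0 ≡ 0  ⇒  (a,b)_2 = +1.
(-217, 60610 / ℚ) ramifies at {5, 29}: a division algebra.

[5, 29]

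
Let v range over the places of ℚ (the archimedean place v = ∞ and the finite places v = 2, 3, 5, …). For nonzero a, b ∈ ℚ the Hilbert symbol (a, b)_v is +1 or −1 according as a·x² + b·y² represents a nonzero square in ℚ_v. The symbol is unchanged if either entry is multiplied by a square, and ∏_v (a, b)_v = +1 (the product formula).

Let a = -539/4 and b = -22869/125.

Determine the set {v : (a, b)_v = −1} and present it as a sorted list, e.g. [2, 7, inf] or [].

Mod squares: a ≡ -11, b ≡ -105. Check v ∈ {∞, 2, 3, 5, 7, 11}.
v=∞: -11 < 0 and -105 < 0  ⇒  (a,b)_∞ = -1.
v=11: a=11^1·(≡7), b=11^2·(≡5) mod 11; (7|11)=-1, (5|11)=+1; (−1)^{1·2·5}·(-1)^2·(+1)^1 = +1.
v=7: a=7^2·(≡6), b=7^1·(≡5) mod 7; (6|7)=-1, (5|7)=-1; (−1)^{2·1·3}·(-1)^1·(-1)^2 = -1.
v=3: a=3^0·(≡1), b=3^3·(≡1) mod 3; (1|3)=+1, (1|3)=+1; (−1)^{0·3·1}·(+1)^3·(+1)^0 = +1.
v=5: a=5^0·(≡4), b=5^-3·(≡1) mod 5; (4|5)=+1, (1|5)=+1; (−1)^{0·-3·2}·(+1)^-3·(+1)^0 = +1.
v=2: v_2(a)=-2, v_2(b)=0; units ≡ 5, 7 (mod 8); ε·ε+αω+βω = 0·1+-2·0+0·1 ≡ 0  ⇒  (a,b)_2 = +1.
Ram(-11, -105) = {7, ∞}; no ℚ_7-point on the conic.

[7, inf]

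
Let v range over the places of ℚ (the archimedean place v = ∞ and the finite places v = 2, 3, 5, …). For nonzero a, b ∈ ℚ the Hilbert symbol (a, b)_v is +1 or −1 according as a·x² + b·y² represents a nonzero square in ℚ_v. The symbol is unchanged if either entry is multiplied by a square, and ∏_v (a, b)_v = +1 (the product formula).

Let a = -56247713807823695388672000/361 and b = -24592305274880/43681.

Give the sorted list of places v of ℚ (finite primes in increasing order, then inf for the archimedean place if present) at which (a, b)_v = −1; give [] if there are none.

[7, 17, 29, inf]

(a, b) ≡ (-43645, -105995) mod (ℚ^×)²; places V = {2, 3, 5, 7, 11, 17, 19, 29, 43, ∞}.
(a,b)_5: α=3, u≡4; β=1, v≡4 (mod 5); (4|5)=+1, (4|5)=+1; sign (−1)^0·+1^1·+1^3 = +1.
(a,b)_17: α=2, u≡5; β=3, v≡4 (mod 17); (5|17)=-1, (4|17)=+1; sign (−1)^0·-1^3·+1^2 = -1.
(a,b)_7: α=5, u≡1; β=2, v≡6 (mod 7); (1|7)=+1, (6|7)=-1; sign (−1)^0·+1^2·-1^5 = -1.
(a,b)_2: α=16, β=14; u≡3, v≡5 (mod 8); ε(u)ε(v)=1·0, αω(v)=16·1, βω(u)=14·1; sum ≡ 0  ⇒  +1.
(a,b)_19: α=-2, u≡11; β=-2, v≡1 (mod 19); (11|19)=+1, (1|19)=+1; sign (−1)^0·+1^-2·+1^-2 = +1.
(a,b)_11: α=0, u≡5; β=-2, v≡1 (mod 11); (5|11)=+1, (1|11)=+1; sign (−1)^0·+1^-2·+1^0 = +1.
(a,b)_43: α=3, u≡11; β=1, v≡28 (mod 43); (11|43)=+1, (28|43)=-1; sign (−1)^1·+1^1·-1^3 = +1.
(a,b)_3: α=6, u≡2; β=0, v≡1 (mod 3); (2|3)=-1, (1|3)=+1; sign (−1)^0·-1^0·+1^6 = +1.
(a,b)_∞: sgn(-43645)=−, sgn(-105995)=−, so -1.
(a,b)_29: α=3, u≡11; β=1, v≡22 (mod 29); (11|29)=-1, (22|29)=+1; sign (−1)^0·-1^1·+1^3 = -1.
Ram(-43645, -105995) = {7, 17, 29, ∞}; no ℚ_7-point on the conic.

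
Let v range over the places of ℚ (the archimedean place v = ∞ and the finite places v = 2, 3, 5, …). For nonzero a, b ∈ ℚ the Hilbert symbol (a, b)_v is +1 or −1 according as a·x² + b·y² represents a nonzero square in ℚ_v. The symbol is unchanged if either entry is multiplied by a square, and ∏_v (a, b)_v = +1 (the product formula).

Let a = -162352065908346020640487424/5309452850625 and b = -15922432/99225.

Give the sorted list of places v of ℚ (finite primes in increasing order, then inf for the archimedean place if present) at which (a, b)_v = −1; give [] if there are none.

Mod squares: a ≡ -184334, b ≡ -37. Check v ∈ {∞, 2, 3, 5, 7, 11, 13, 19, 31, 37, 41, 47, 53}.
v=5: a=5^-4·(≡1), b=5^-2·(≡2) mod 5; (1|5)=+1, (2|5)=-1; (−1)^{-4·-2·2}·(+1)^-2·(-1)^-4 = +1.
v=3: a=3^-4·(≡1), b=3^-4·(≡2) mod 3; (1|3)=+1, (2|3)=-1; (−1)^{-4·-4·1}·(+1)^-4·(-1)^-4 = +1.
v=41: a=41^4·(≡25), b=41^2·(≡8) mod 41; (25|41)=+1, (8|41)=+1; (−1)^{4·2·20}·(+1)^2·(+1)^4 = +1.
v=31: a=31^2·(≡30), b=31^0·(≡25) mod 31; (30|31)=-1, (25|31)=+1; (−1)^{2·0·15}·(-1)^0·(+1)^2 = +1.
v=37: a=37^5·(≡13), b=37^1·(≡7) mod 37; (13|37)=-1, (7|37)=+1; (−1)^{5·1·18}·(-1)^1·(+1)^5 = -1.
v=47: a=47^1·(≡13), b=47^0·(≡5) mod 47; (13|47)=-1, (5|47)=-1; (−1)^{1·0·23}·(-1)^0·(-1)^1 = -1.
v=11: a=11^-2·(≡5), b=11^0·(≡7) mod 11; (5|11)=+1, (7|11)=-1; (−1)^{-2·0·5}·(+1)^0·(-1)^-2 = +1.
v=53: a=53^1·(≡33), b=53^0·(≡28) mod 53; (33|53)=-1, (28|53)=+1; (−1)^{1·0·26}·(-1)^0·(+1)^1 = +1.
v=13: a=13^2·(≡6), b=13^0·(≡8) mod 13; (6|13)=-1, (8|13)=-1; (−1)^{2·0·6}·(-1)^0·(-1)^2 = +1.
v=7: a=7^-4·(≡4), b=7^-2·(≡3) mod 7; (4|7)=+1, (3|7)=-1; (−1)^{-4·-2·3}·(+1)^-2·(-1)^-4 = +1.
v=2: v_2(a)=11, v_2(b)=8; units ≡ 1, 3 (mod 8); ε·ε+αω+βω = 0·1+11·1+8·0 ≡ 1  ⇒  (a,b)_2 = -1.
v=19: a=19^-2·(≡11), b=19^0·(≡17) mod 19; (11|19)=+1, (17|19)=+1; (−1)^{-2·0·9}·(+1)^0·(+1)^-2 = +1.
v=∞: -184334 < 0 and -37 < 0  ⇒  (a,b)_∞ = -1.
(-184334, -37 / ℚ) ramifies at {2, 37, 47, ∞}: a division algebra.

[2, 37, 47, inf]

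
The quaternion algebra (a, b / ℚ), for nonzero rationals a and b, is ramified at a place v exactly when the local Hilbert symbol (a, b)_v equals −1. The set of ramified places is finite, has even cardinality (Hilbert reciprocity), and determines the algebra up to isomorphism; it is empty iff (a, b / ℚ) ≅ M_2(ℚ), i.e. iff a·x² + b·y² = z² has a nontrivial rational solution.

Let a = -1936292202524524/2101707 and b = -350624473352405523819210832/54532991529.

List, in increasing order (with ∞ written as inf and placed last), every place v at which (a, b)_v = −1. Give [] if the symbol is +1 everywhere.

[2, 3, 13, 37, 47, inf]

Mod squares: a ≡ -75153, b ≡ -37. Check v ∈ {∞, 2, 3, 13, 17, 31, 37, 41, 47}.
v=47: a=47^1·(≡38), b=47^2·(≡38) mod 47; (38|47)=-1, (38|47)=-1; (−1)^{1·2·23}·(-1)^2·(-1)^1 = -1.
v=3: a=3^-7·(≡2), b=3^-10·(≡2) mod 3; (2|3)=-1, (2|3)=-1; (−1)^{-7·-10·1}·(-1)^-10·(-1)^-7 = -1.
v=13: a=13^3·(≡1), b=13^6·(≡7) mod 13; (1|13)=+1, (7|13)=-1; (−1)^{3·6·6}·(+1)^6·(-1)^3 = -1.
v=∞: -75153 < 0 and -37 < 0  ⇒  (a,b)_∞ = -1.
v=2: v_2(a)=2, v_2(b)=4; units ≡ 7, 3 (mod 8); ε·ε+αω+βω = 1·1+2·1+4·0 ≡ 1  ⇒  (a,b)_2 = -1.
v=37: a=37^2·(≡23), b=37^3·(≡11) mod 37; (23|37)=-1, (11|37)=+1; (−1)^{2·3·18}·(-1)^3·(+1)^2 = -1.
v=41: a=41^1·(≡6), b=41^2·(≡16) mod 41; (6|41)=-1, (16|41)=+1; (−1)^{1·2·20}·(-1)^2·(+1)^1 = +1.
v=31: a=31^-2·(≡17), b=31^-4·(≡2) mod 31; (17|31)=-1, (2|31)=+1; (−1)^{-2·-4·15}·(-1)^-4·(+1)^-2 = +1.
v=17: a=17^4·(≡16), b=17^6·(≡7) mod 17; (16|17)=+1, (7|17)=-1; (−1)^{4·6·8}·(+1)^6·(-1)^4 = +1.
(-75153, -37 / ℚ) ramifies at {2, 3, 13, 37, 47, ∞}: a division algebra.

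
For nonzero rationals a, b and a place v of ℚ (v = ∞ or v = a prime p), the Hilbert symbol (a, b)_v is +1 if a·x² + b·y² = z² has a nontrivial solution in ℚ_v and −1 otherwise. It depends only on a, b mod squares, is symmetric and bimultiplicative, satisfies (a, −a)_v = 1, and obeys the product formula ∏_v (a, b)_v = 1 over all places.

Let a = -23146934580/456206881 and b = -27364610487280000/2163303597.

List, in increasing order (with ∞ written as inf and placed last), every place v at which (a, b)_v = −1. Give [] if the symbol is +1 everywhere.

(a, b) ≡ (-205, -2046) mod (ℚ^×)²; places V = {2, 3, 5, 7, 11, 13, 17, 23, 31, 41, 53, ∞}.
(a,b)_7: α=2, u≡3; β=-2, v≡6 (mod 7); (3|7)=-1, (6|7)=-1; sign (−1)^0·-1^-2·-1^2 = +1.
(a,b)_2: α=2, β=7; u≡3, v≡1 (mod 8); ε(u)ε(v)=1·0, αω(v)=2·0, βω(u)=7·1; sum ≡ 1  ⇒  -1.
(a,b)_23: α=2, u≡3; β=2, v≡18 (mod 23); (3|23)=+1, (18|23)=+1; sign (−1)^0·+1^2·+1^2 = +1.
(a,b)_∞: sgn(-205)=−, sgn(-2046)=−, so -1.
(a,b)_13: α=-2, u≡3; β=-2, v≡2 (mod 13); (3|13)=+1, (2|13)=-1; sign (−1)^0·+1^-2·-1^-2 = +1.
(a,b)_31: α=-2, u≡12; β=-1, v≡30 (mod 31); (12|31)=-1, (30|31)=-1; sign (−1)^0·-1^-1·-1^-2 = -1.
(a,b)_3: α=2, u≡2; β=-1, v≡2 (mod 3); (2|3)=-1, (2|3)=-1; sign (−1)^0·-1^-1·-1^2 = -1.
(a,b)_41: α=1, u≡31; β=2, v≡1 (mod 41); (31|41)=+1, (1|41)=+1; sign (−1)^0·+1^2·+1^1 = +1.
(a,b)_5: α=1, u≡4; β=4, v≡1 (mod 5); (4|5)=+1, (1|5)=+1; sign (−1)^0·+1^4·+1^1 = +1.
(a,b)_17: α=0, u≡9; β=2, v≡10 (mod 17); (9|17)=+1, (10|17)=-1; sign (−1)^0·+1^2·-1^0 = +1.
(a,b)_11: α=2, u≡3; β=3, v≡1 (mod 11); (3|11)=+1, (1|11)=+1; sign (−1)^0·+1^3·+1^2 = +1.
(a,b)_53: α=-2, u≡4; β=-2, v≡39 (mod 53); (4|53)=+1, (39|53)=-1; sign (−1)^0·+1^-2·-1^-2 = +1.
(-205, -2046 / ℚ) ramifies at {2, 3, 31, ∞}: a division algebra.

[2, 3, 31, inf]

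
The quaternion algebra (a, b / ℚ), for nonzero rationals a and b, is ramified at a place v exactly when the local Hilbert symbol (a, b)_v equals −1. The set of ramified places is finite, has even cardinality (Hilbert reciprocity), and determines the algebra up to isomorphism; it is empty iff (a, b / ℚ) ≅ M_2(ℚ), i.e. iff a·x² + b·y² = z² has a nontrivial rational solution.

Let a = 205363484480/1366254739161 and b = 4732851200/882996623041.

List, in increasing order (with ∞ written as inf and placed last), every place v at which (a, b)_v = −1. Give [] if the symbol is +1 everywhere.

[5, 7]

Mod squares: a ≡ 5, b ≡ 77. Check v ∈ {∞, 2, 3, 5, 7, 11, 13, 17, 41, 43, 47}.
v=13: a=13^-2·(≡2), b=13^-2·(≡10) mod 13; (2|13)=-1, (10|13)=+1; (−1)^{-2·-2·6}·(-1)^-2·(+1)^-2 = +1.
v=43: a=43^-2·(≡28), b=43^-2·(≡26) mod 43; (28|43)=-1, (26|43)=-1; (−1)^{-2·-2·21}·(-1)^-2·(-1)^-2 = +1.
v=2: v_2(a)=6, v_2(b)=10; units ≡ 5, 5 (mod 8); ε·ε+αω+βω = 0·0+6·1+10·1 ≡ 0  ⇒  (a,b)_2 = +1.
v=5: a=5^1·(≡1), b=5^2·(≡3) mod 5; (1|5)=+1, (3|5)=-1; (−1)^{1·2·2}·(+1)^2·(-1)^1 = -1.
v=11: a=11^2·(≡4), b=11^1·(≡6) mod 11; (4|11)=+1, (6|11)=-1; (−1)^{2·1·5}·(+1)^1·(-1)^2 = +1.
v=∞: 5 > 0 and 77 > 0  ⇒  (a,b)_∞ = +1.
v=3: a=3^-2·(≡2), b=3^0·(≡2) mod 3; (2|3)=-1, (2|3)=-1; (−1)^{-2·0·1}·(-1)^0·(-1)^-2 = +1.
v=47: a=47^2·(≡40), b=47^0·(≡13) mod 47; (40|47)=-1, (13|47)=-1; (−1)^{2·0·23}·(-1)^0·(-1)^2 = +1.
v=41: a=41^-2·(≡4), b=41^-4·(≡31) mod 41; (4|41)=+1, (31|41)=+1; (−1)^{-2·-4·20}·(+1)^-4·(+1)^-2 = +1.
v=7: a=7^4·(≡3), b=7^5·(≡4) mod 7; (3|7)=-1, (4|7)=+1; (−1)^{4·5·3}·(-1)^5·(+1)^4 = -1.
v=17: a=17^-2·(≡11), b=17^0·(≡4) mod 17; (11|17)=-1, (4|17)=+1; (−1)^{-2·0·8}·(-1)^0·(+1)^-2 = +1.
|Ram(5, 77)| = 2, even; anisotropic at {5, 7}.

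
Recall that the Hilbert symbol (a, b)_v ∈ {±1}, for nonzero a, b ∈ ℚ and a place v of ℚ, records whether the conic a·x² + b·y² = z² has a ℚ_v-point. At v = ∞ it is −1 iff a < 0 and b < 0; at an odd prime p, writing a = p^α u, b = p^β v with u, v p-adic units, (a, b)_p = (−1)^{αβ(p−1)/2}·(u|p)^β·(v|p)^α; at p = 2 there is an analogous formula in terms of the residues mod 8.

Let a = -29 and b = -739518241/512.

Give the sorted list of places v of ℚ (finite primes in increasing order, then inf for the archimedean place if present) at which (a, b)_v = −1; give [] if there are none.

[17, 23, 29, inf]

Mod squares: a ≡ -29, b ≡ -249458. Check v ∈ {∞, 2, 7, 11, 17, 23, 29}.
v=29: a=29^1·(≡28), b=29^1·(≡3) mod 29; (28|29)=+1, (3|29)=-1; (−1)^{1·1·14}·(+1)^1·(-1)^1 = -1.
v=∞: -29 < 0 and -249458 < 0  ⇒  (a,b)_∞ = -1.
v=17: a=17^0·(≡5), b=17^1·(≡3) mod 17; (5|17)=-1, (3|17)=-1; (−1)^{0·1·8}·(-1)^1·(-1)^0 = -1.
v=2: v_2(a)=0, v_2(b)=-9; units ≡ 3, 7 (mod 8); ε·ε+αω+βω = 1·1+0·0+-9·1 ≡ 0  ⇒  (a,b)_2 = +1.
v=7: a=7^0·(≡6), b=7^2·(≡1) mod 7; (6|7)=-1, (1|7)=+1; (−1)^{0·2·3}·(-1)^2·(+1)^0 = +1.
v=23: a=23^0·(≡17), b=23^1·(≡15) mod 23; (17|23)=-1, (15|23)=-1; (−1)^{0·1·11}·(-1)^1·(-1)^0 = -1.
v=11: a=11^0·(≡4), b=11^3·(≡9) mod 11; (4|11)=+1, (9|11)=+1; (−1)^{0·3·5}·(+1)^3·(+1)^0 = +1.
(-29, -249458 / ℚ) ramifies at {17, 23, 29, ∞}: a division algebra.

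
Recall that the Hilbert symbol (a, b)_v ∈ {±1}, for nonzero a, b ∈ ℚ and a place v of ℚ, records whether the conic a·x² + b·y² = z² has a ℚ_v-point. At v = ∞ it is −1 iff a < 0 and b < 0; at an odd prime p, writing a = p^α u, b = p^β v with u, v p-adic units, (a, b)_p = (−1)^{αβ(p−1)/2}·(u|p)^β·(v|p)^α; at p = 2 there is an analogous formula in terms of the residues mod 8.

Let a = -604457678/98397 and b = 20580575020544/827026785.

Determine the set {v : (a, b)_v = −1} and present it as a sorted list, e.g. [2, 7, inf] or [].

(a, b) ≡ (-179894, 119629510) mod (ℚ^×)²; places V = {2, 3, 5, 7, 11, 13, 17, 19, 29, 37, 41, ∞}.
(a,b)_2: α=1, β=9; u≡5, v≡3 (mod 8); ε(u)ε(v)=0·1, αω(v)=1·1, βω(u)=9·1; sum ≡ 0  ⇒  +1.
(a,b)_41: α=0, u≡30; β=-2, v≡15 (mod 41); (30|41)=-1, (15|41)=-1; sign (−1)^0·-1^-2·-1^0 = +1.
(a,b)_11: α=3, u≡4; β=3, v≡10 (mod 11); (4|11)=+1, (10|11)=-1; sign (−1)^1·+1^3·-1^3 = +1.
(a,b)_∞: sgn(-179894)=−, sgn(119629510)=+, so +1.
(a,b)_3: α=-2, u≡1; β=-2, v≡1 (mod 3); (1|3)=+1, (1|3)=+1; sign (−1)^0·+1^-2·+1^-2 = +1.
(a,b)_13: α=-1, u≡11; β=-1, v≡4 (mod 13); (11|13)=-1, (4|13)=+1; sign (−1)^0·-1^-1·+1^-1 = -1.
(a,b)_7: α=0, u≡3; β=1, v≡2 (mod 7); (3|7)=-1, (2|7)=+1; sign (−1)^0·-1^1·+1^0 = -1.
(a,b)_19: α=2, u≡1; β=3, v≡10 (mod 19); (1|19)=+1, (10|19)=-1; sign (−1)^0·+1^3·-1^2 = +1.
(a,b)_17: α=1, u≡16; β=1, v≡2 (mod 17); (16|17)=+1, (2|17)=+1; sign (−1)^0·+1^1·+1^1 = +1.
(a,b)_29: α=-2, u≡23; β=-2, v≡15 (mod 29); (23|29)=+1, (15|29)=-1; sign (−1)^0·+1^-2·-1^-2 = +1.
(a,b)_5: α=0, u≡1; β=-1, v≡2 (mod 5); (1|5)=+1, (2|5)=-1; sign (−1)^0·+1^-1·-1^0 = +1.
(a,b)_37: α=1, u≡31; β=1, v≡8 (mod 37); (31|37)=-1, (8|37)=-1; sign (−1)^0·-1^1·-1^1 = +1.
(-179894, 119629510 / ℚ) ramifies at {7, 13}: a division algebra.

[7, 13]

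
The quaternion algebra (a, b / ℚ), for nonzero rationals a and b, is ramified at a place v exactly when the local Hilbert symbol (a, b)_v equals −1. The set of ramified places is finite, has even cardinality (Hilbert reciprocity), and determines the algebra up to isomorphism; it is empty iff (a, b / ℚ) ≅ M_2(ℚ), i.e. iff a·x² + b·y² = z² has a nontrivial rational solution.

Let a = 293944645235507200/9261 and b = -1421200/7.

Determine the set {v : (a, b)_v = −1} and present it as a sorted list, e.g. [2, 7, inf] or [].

[3, 7, 17, 19]

Mod squares: a ≡ 74613, b ≡ -24871. Check v ∈ {∞, 2, 3, 5, 7, 11, 17, 19}.
v=2: v_2(a)=18, v_2(b)=4; units ≡ 5, 1 (mod 8); ε·ε+αω+βω = 0·0+18·0+4·1 ≡ 0  ⇒  (a,b)_2 = +1.
v=19: a=19^3·(≡13), b=19^1·(≡14) mod 19; (13|19)=-1, (14|19)=-1; (−1)^{3·1·9}·(-1)^1·(-1)^3 = -1.
v=3: a=3^-3·(≡1), b=3^0·(≡2) mod 3; (1|3)=+1, (2|3)=-1; (−1)^{-3·0·1}·(+1)^0·(-1)^-3 = -1.
v=7: a=7^-3·(≡3), b=7^-1·(≡3) mod 7; (3|7)=-1, (3|7)=-1; (−1)^{-3·-1·3}·(-1)^-1·(-1)^-3 = -1.
v=17: a=17^3·(≡3), b=17^1·(≡13) mod 17; (3|17)=-1, (13|17)=+1; (−1)^{3·1·8}·(-1)^1·(+1)^3 = -1.
v=∞: 74613 > 0 and -24871 < 0  ⇒  (a,b)_∞ = +1.
v=11: a=11^3·(≡7), b=11^1·(≡4) mod 11; (7|11)=-1, (4|11)=+1; (−1)^{3·1·5}·(-1)^1·(+1)^3 = +1.
v=5: a=5^2·(≡3), b=5^2·(≡1) mod 5; (3|5)=-1, (1|5)=+1; (−1)^{2·2·2}·(-1)^2·(+1)^2 = +1.
Ram(74613, -24871) = {3, 7, 17, 19}; no ℚ_3-point on the conic.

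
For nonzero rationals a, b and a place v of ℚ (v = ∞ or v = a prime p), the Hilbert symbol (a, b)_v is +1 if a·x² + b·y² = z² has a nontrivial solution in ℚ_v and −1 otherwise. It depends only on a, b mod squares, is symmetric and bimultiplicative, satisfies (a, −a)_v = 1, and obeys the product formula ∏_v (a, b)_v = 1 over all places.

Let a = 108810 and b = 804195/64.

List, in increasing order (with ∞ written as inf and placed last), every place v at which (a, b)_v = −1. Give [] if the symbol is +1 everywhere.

[2, 3, 5, 13, 23, 31]

Mod squares: a ≡ 12090, b ≡ 89355. Check v ∈ {∞, 2, 3, 5, 7, 13, 23, 31, 37}.
v=23: a=23^0·(≡20), b=23^1·(≡22) mod 23; (20|23)=-1, (22|23)=-1; (−1)^{0·1·11}·(-1)^1·(-1)^0 = -1.
v=7: a=7^0·(≡2), b=7^1·(≡1) mod 7; (2|7)=+1, (1|7)=+1; (−1)^{0·1·3}·(+1)^1·(+1)^0 = +1.
v=2: v_2(a)=1, v_2(b)=-6; units ≡ 5, 3 (mod 8); ε·ε+αω+βω = 0·1+1·1+-6·1 ≡ 1  ⇒  (a,b)_2 = -1.
v=∞: 12090 > 0 and 89355 > 0  ⇒  (a,b)_∞ = +1.
v=3: a=3^3·(≡1), b=3^3·(≡1) mod 3; (1|3)=+1, (1|3)=+1; (−1)^{3·3·1}·(+1)^3·(+1)^3 = -1.
v=13: a=13^1·(≡11), b=13^0·(≡11) mod 13; (11|13)=-1, (11|13)=-1; (−1)^{1·0·6}·(-1)^0·(-1)^1 = -1.
v=5: a=5^1·(≡2), b=5^1·(≡1) mod 5; (2|5)=-1, (1|5)=+1; (−1)^{1·1·2}·(-1)^1·(+1)^1 = -1.
v=31: a=31^1·(≡7), b=31^0·(≡12) mod 31; (7|31)=+1, (12|31)=-1; (−1)^{1·0·15}·(+1)^0·(-1)^1 = -1.
v=37: a=37^0·(≡30), b=37^1·(≡28) mod 37; (30|37)=+1, (28|37)=+1; (−1)^{0·1·18}·(+1)^1·(+1)^0 = +1.
|Ram(12090, 89355)| = 6, even; anisotropic at {2, 3, 5, 13, 23, 31}.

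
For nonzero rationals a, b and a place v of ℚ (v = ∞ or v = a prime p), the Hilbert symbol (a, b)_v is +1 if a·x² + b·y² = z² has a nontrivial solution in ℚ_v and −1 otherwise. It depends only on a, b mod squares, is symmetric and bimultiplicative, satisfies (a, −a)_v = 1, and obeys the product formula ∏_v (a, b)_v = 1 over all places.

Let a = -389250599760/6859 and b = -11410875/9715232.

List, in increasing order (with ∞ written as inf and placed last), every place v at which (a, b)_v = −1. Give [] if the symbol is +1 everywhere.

Mod squares: a ≡ -1198615, b ≡ -230. Check v ∈ {∞, 2, 3, 5, 7, 11, 19, 23, 29, 31, 37}.
v=19: a=19^-3·(≡8), b=19^-2·(≡11) mod 19; (8|19)=-1, (11|19)=+1; (−1)^{-3·-2·9}·(-1)^-2·(+1)^-3 = +1.
v=7: a=7^0·(≡1), b=7^2·(≡4) mod 7; (1|7)=+1, (4|7)=+1; (−1)^{0·2·3}·(+1)^2·(+1)^0 = +1.
v=31: a=31^1·(≡22), b=31^0·(≡28) mod 31; (22|31)=-1, (28|31)=+1; (−1)^{1·0·15}·(-1)^0·(+1)^1 = +1.
v=5: a=5^1·(≡2), b=5^3·(≡4) mod 5; (2|5)=-1, (4|5)=+1; (−1)^{1·3·2}·(-1)^3·(+1)^1 = -1.
v=∞: -1198615 < 0 and -230 < 0  ⇒  (a,b)_∞ = -1.
v=2: v_2(a)=4, v_2(b)=-5; units ≡ 1, 5 (mod 8); ε·ε+αω+βω = 0·0+4·1+-5·0 ≡ 0  ⇒  (a,b)_2 = +1.
v=29: a=29^0·(≡1), b=29^-2·(≡19) mod 29; (1|29)=+1, (19|29)=-1; (−1)^{0·-2·14}·(+1)^-2·(-1)^0 = +1.
v=23: a=23^2·(≡7), b=23^1·(≡6) mod 23; (7|23)=-1, (6|23)=+1; (−1)^{2·1·11}·(-1)^1·(+1)^2 = -1.
v=3: a=3^6·(≡2), b=3^4·(≡1) mod 3; (2|3)=-1, (1|3)=+1; (−1)^{6·4·1}·(-1)^4·(+1)^6 = +1.
v=11: a=11^1·(≡1), b=11^0·(≡3) mod 11; (1|11)=+1, (3|11)=+1; (−1)^{1·0·5}·(+1)^0·(+1)^1 = +1.
v=37: a=37^1·(≡29), b=37^0·(≡31) mod 37; (29|37)=-1, (31|37)=-1; (−1)^{1·0·18}·(-1)^0·(-1)^1 = -1.
Ram(-1198615, -230) = {5, 23, 37, ∞}; no ℚ_5-point on the conic.

[5, 23, 37, inf]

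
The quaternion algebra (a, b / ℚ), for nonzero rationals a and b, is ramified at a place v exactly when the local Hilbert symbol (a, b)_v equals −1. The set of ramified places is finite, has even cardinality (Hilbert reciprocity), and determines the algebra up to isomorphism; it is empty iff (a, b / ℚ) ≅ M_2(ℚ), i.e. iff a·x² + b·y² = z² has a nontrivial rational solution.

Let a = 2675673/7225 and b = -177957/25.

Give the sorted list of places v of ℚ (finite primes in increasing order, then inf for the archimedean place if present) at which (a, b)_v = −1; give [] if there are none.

(a, b) ≡ (273, -13) mod (ℚ^×)²; places V = {2, 3, 5, 7, 11, 13, 17, ∞}.
(a,b)_13: α=1, u≡7; β=3, v≡3 (mod 13); (7|13)=-1, (3|13)=+1; sign (−1)^0·-1^3·+1^1 = -1.
(a,b)_7: α=1, u≡4; β=0, v≡1 (mod 7); (4|7)=+1, (1|7)=+1; sign (−1)^0·+1^0·+1^1 = +1.
(a,b)_∞: sgn(273)=+, sgn(-13)=−, so +1.
(a,b)_17: α=-2, u≡16; β=0, v≡2 (mod 17); (16|17)=+1, (2|17)=+1; sign (−1)^0·+1^0·+1^-2 = +1.
(a,b)_11: α=2, u≡4; β=0, v≡4 (mod 11); (4|11)=+1, (4|11)=+1; sign (−1)^0·+1^0·+1^2 = +1.
(a,b)_2: α=0, β=0; u≡1, v≡3 (mod 8); ε(u)ε(v)=0·1, αω(v)=0·1, βω(u)=0·0; sum ≡ 0  ⇒  +1.
(a,b)_3: α=5, u≡1; β=4, v≡2 (mod 3); (1|3)=+1, (2|3)=-1; sign (−1)^0·+1^4·-1^5 = -1.
(a,b)_5: α=-2, u≡2; β=-2, v≡3 (mod 5); (2|5)=-1, (3|5)=-1; sign (−1)^0·-1^-2·-1^-2 = +1.
(273, -13 / ℚ) ramifies at {3, 13}: a division algebra.

[3, 13]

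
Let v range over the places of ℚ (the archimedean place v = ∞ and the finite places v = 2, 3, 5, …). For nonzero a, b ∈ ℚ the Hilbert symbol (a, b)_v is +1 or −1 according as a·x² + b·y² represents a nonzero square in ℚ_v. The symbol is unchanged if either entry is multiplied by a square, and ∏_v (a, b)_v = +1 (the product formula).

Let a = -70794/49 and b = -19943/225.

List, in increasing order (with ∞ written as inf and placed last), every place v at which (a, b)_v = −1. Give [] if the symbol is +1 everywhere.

Mod squares: a ≡ -874, b ≡ -407. Check v ∈ {∞, 2, 3, 5, 7, 11, 19, 23, 37}.
v=23: a=23^1·(≡9), b=23^0·(≡5) mod 23; (9|23)=+1, (5|23)=-1; (−1)^{1·0·11}·(+1)^0·(-1)^1 = -1.
v=5: a=5^0·(≡4), b=5^-2·(≡3) mod 5; (4|5)=+1, (3|5)=-1; (−1)^{0·-2·2}·(+1)^-2·(-1)^0 = +1.
v=19: a=19^1·(≡5), b=19^0·(≡4) mod 19; (5|19)=+1, (4|19)=+1; (−1)^{1·0·9}·(+1)^0·(+1)^1 = +1.
v=37: a=37^0·(≡2), b=37^1·(≡30) mod 37; (2|37)=-1, (30|37)=+1; (−1)^{0·1·18}·(-1)^1·(+1)^0 = -1.
v=2: v_2(a)=1, v_2(b)=0; units ≡ 3, 1 (mod 8); ε·ε+αω+βω = 1·0+1·0+0·1 ≡ 0  ⇒  (a,b)_2 = +1.
v=3: a=3^4·(≡2), b=3^-2·(≡1) mod 3; (2|3)=-1, (1|3)=+1; (−1)^{4·-2·1}·(-1)^-2·(+1)^4 = +1.
v=∞: -874 < 0 and -407 < 0  ⇒  (a,b)_∞ = -1.
v=11: a=11^0·(≡7), b=11^1·(≡7) mod 11; (7|11)=-1, (7|11)=-1; (−1)^{0·1·5}·(-1)^1·(-1)^0 = -1.
v=7: a=7^-2·(≡4), b=7^2·(≡6) mod 7; (4|7)=+1, (6|7)=-1; (−1)^{-2·2·3}·(+1)^2·(-1)^-2 = +1.
|Ram(-874, -407)| = 4, even; anisotropic at {11, 23, 37, ∞}.

[11, 23, 37, inf]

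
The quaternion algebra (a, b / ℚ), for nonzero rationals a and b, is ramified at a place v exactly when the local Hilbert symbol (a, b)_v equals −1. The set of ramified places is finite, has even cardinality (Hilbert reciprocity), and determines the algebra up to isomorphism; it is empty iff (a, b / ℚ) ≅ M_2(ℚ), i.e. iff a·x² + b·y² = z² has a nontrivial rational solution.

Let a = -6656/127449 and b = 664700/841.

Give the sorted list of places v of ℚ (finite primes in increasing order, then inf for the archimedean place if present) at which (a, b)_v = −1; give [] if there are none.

(a, b) ≡ (-26, 23) mod (ℚ^×)²; places V = {2, 3, 5, 7, 13, 17, 23, 29, ∞}.
(a,b)_17: α=-2, u≡9; β=2, v≡7 (mod 17); (9|17)=+1, (7|17)=-1; sign (−1)^0·+1^2·-1^-2 = +1.
(a,b)_∞: sgn(-26)=−, sgn(23)=+, so +1.
(a,b)_23: α=0, u≡10; β=1, v≡8 (mod 23); (10|23)=-1, (8|23)=+1; sign (−1)^0·-1^1·+1^0 = -1.
(a,b)_7: α=-2, u≡2; β=0, v≡1 (mod 7); (2|7)=+1, (1|7)=+1; sign (−1)^0·+1^0·+1^-2 = +1.
(a,b)_13: α=1, u≡6; β=0, v≡4 (mod 13); (6|13)=-1, (4|13)=+1; sign (−1)^0·-1^0·+1^1 = +1.
(a,b)_2: α=9, β=2; u≡3, v≡7 (mod 8); ε(u)ε(v)=1·1, αω(v)=9·0, βω(u)=2·1; sum ≡ 1  ⇒  -1.
(a,b)_29: α=0, u≡17; β=-2, v≡20 (mod 29); (17|29)=-1, (20|29)=+1; sign (−1)^0·-1^-2·+1^0 = +1.
(a,b)_5: α=0, u≡1; β=2, v≡3 (mod 5); (1|5)=+1, (3|5)=-1; sign (−1)^0·+1^2·-1^0 = +1.
(a,b)_3: α=-2, u≡1; β=0, v≡2 (mod 3); (1|3)=+1, (2|3)=-1; sign (−1)^0·+1^0·-1^-2 = +1.
(-26, 23 / ℚ) ramifies at {2, 23}: a division algebra.

[2, 23]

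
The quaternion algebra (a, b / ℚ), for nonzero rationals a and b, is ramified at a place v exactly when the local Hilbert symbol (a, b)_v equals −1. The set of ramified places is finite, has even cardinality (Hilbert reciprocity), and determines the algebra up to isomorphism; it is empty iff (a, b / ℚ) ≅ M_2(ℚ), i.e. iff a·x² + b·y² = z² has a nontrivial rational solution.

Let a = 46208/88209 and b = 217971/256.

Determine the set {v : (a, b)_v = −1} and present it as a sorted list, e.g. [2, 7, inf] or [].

[2, 13]

(a, b) ≡ (2, 299) mod (ℚ^×)²; places V = {2, 3, 11, 13, 19, 23, ∞}.
(a,b)_2: α=7, β=-8; u≡1, v≡3 (mod 8); ε(u)ε(v)=0·1, αω(v)=7·1, βω(u)=-8·0; sum ≡ 1  ⇒  -1.
(a,b)_23: α=0, u≡6; β=1, v≡8 (mod 23); (6|23)=+1, (8|23)=+1; sign (−1)^0·+1^1·+1^0 = +1.
(a,b)_11: α=-2, u≡10; β=0, v≡2 (mod 11); (10|11)=-1, (2|11)=-1; sign (−1)^0·-1^0·-1^-2 = +1.
(a,b)_19: α=2, u≡3; β=0, v≡13 (mod 19); (3|19)=-1, (13|19)=-1; sign (−1)^0·-1^0·-1^2 = +1.
(a,b)_∞: sgn(2)=+, sgn(299)=+, so +1.
(a,b)_13: α=0, u≡8; β=1, v≡4 (mod 13); (8|13)=-1, (4|13)=+1; sign (−1)^0·-1^1·+1^0 = -1.
(a,b)_3: α=-6, u≡2; β=6, v≡2 (mod 3); (2|3)=-1, (2|3)=-1; sign (−1)^0·-1^6·-1^-6 = +1.
Ram(2, 299) = {2, 13}; no ℚ_2-point on the conic.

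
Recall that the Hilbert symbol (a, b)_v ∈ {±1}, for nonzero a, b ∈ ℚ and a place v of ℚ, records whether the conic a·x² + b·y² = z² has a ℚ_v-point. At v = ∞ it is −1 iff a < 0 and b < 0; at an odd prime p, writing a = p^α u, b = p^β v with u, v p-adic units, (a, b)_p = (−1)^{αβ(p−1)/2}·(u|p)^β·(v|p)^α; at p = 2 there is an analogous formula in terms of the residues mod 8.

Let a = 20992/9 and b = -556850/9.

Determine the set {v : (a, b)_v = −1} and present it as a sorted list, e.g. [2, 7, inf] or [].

(a, b) ≡ (82, -22274) mod (ℚ^×)²; places V = {2, 3, 5, 7, 37, 41, 43, ∞}.
(a,b)_43: α=0, u≡20; β=1, v≡4 (mod 43); (20|43)=-1, (4|43)=+1; sign (−1)^0·-1^1·+1^0 = -1.
(a,b)_2: α=9, β=1; u≡1, v≡7 (mod 8); ε(u)ε(v)=0·1, αω(v)=9·0, βω(u)=1·0; sum ≡ 0  ⇒  +1.
(a,b)_41: α=1, u≡25; β=0, v≡15 (mod 41); (25|41)=+1, (15|41)=-1; sign (−1)^0·+1^0·-1^1 = -1.
(a,b)_37: α=0, u≡22; β=1, v≡1 (mod 37); (22|37)=-1, (1|37)=+1; sign (−1)^0·-1^1·+1^0 = -1.
(a,b)_3: α=-2, u≡1; β=-2, v≡1 (mod 3); (1|3)=+1, (1|3)=+1; sign (−1)^0·+1^-2·+1^-2 = +1.
(a,b)_5: α=0, u≡3; β=2, v≡4 (mod 5); (3|5)=-1, (4|5)=+1; sign (−1)^0·-1^2·+1^0 = +1.
(a,b)_∞: sgn(82)=+, sgn(-22274)=−, so +1.
(a,b)_7: α=0, u≡3; β=1, v≡6 (mod 7); (3|7)=-1, (6|7)=-1; sign (−1)^0·-1^1·-1^0 = -1.
Ram(82, -22274) = {7, 37, 41, 43}; no ℚ_7-point on the conic.

[7, 37, 41, 43]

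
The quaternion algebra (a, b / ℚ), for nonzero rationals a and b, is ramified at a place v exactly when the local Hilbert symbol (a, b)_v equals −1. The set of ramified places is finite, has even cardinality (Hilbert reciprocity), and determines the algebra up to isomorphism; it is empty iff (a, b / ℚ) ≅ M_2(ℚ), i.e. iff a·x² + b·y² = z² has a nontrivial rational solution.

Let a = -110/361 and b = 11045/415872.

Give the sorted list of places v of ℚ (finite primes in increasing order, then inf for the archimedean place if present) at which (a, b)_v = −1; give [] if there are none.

Mod squares: a ≡ -110, b ≡ 10. Check v ∈ {∞, 2, 3, 5, 11, 19, 47}.
v=3: a=3^0·(≡1), b=3^-2·(≡1) mod 3; (1|3)=+1, (1|3)=+1; (−1)^{0·-2·1}·(+1)^-2·(+1)^0 = +1.
v=∞: -110 < 0 and 10 > 0  ⇒  (a,b)_∞ = +1.
v=5: a=5^1·(≡3), b=5^1·(≡2) mod 5; (3|5)=-1, (2|5)=-1; (−1)^{1·1·2}·(-1)^1·(-1)^1 = +1.
v=2: v_2(a)=1, v_2(b)=-7; units ≡ 1, 5 (mod 8); ε·ε+αω+βω = 0·0+1·1+-7·0 ≡ 1  ⇒  (a,b)_2 = -1.
v=11: a=11^1·(≡5), b=11^0·(≡2) mod 11; (5|11)=+1, (2|11)=-1; (−1)^{1·0·5}·(+1)^0·(-1)^1 = -1.
v=47: a=47^0·(≡23), b=47^2·(≡15) mod 47; (23|47)=-1, (15|47)=-1; (−1)^{0·2·23}·(-1)^2·(-1)^0 = +1.
v=19: a=19^-2·(≡4), b=19^-2·(≡10) mod 19; (4|19)=+1, (10|19)=-1; (−1)^{-2·-2·9}·(+1)^-2·(-1)^-2 = +1.
(-110, 10 / ℚ) ramifies at {2, 11}: a division algebra.

[2, 11]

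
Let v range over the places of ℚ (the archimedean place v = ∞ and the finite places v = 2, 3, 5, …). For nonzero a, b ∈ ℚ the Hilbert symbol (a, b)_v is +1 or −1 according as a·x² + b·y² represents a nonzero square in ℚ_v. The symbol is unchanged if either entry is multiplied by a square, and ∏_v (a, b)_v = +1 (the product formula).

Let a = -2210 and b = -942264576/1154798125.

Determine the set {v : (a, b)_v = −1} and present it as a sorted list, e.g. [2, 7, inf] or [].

[5, 13, 17, inf]

Mod squares: a ≡ -2210, b ≡ -7293. Check v ∈ {∞, 2, 3, 5, 11, 13, 17, 29}.
v=11: a=11^0·(≡1), b=11^1·(≡2) mod 11; (1|11)=+1, (2|11)=-1; (−1)^{0·1·5}·(+1)^1·(-1)^0 = +1.
v=2: v_2(a)=1, v_2(b)=8; units ≡ 7, 3 (mod 8); ε·ε+αω+βω = 1·1+1·1+8·0 ≡ 0  ⇒  (a,b)_2 = +1.
v=3: a=3^0·(≡1), b=3^9·(≡2) mod 3; (1|3)=+1, (2|3)=-1; (−1)^{0·9·1}·(+1)^9·(-1)^0 = +1.
v=∞: -2210 < 0 and -7293 < 0  ⇒  (a,b)_∞ = -1.
v=13: a=13^1·(≡12), b=13^-3·(≡8) mod 13; (12|13)=+1, (8|13)=-1; (−1)^{1·-3·6}·(+1)^-3·(-1)^1 = -1.
v=5: a=5^1·(≡3), b=5^-4·(≡2) mod 5; (3|5)=-1, (2|5)=-1; (−1)^{1·-4·2}·(-1)^-4·(-1)^1 = -1.
v=17: a=17^1·(≡6), b=17^1·(≡2) mod 17; (6|17)=-1, (2|17)=+1; (−1)^{1·1·8}·(-1)^1·(+1)^1 = -1.
v=29: a=29^0·(≡23), b=29^-2·(≡15) mod 29; (23|29)=+1, (15|29)=-1; (−1)^{0·-2·14}·(+1)^-2·(-1)^0 = +1.
Ram(-2210, -7293) = {5, 13, 17, ∞}; no ℚ_5-point on the conic.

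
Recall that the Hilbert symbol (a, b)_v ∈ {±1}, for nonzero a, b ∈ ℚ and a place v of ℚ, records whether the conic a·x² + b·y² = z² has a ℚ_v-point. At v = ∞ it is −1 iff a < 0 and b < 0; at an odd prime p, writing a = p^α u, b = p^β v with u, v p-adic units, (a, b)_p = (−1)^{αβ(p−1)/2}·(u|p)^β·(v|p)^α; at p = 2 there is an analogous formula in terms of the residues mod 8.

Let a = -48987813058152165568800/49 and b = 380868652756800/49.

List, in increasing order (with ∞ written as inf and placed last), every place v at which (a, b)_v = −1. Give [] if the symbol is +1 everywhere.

(a, b) ≡ (-24882, 20677) mod (ℚ^×)²; places V = {2, 3, 5, 7, 11, 13, 23, 29, 31, ∞}.
(a,b)_∞: sgn(-24882)=−, sgn(20677)=+, so +1.
(a,b)_2: α=5, β=6; u≡7, v≡5 (mod 8); ε(u)ε(v)=1·0, αω(v)=5·1, βω(u)=6·0; sum ≡ 1  ⇒  -1.
(a,b)_11: α=1, u≡5; β=0, v≡2 (mod 11); (5|11)=+1, (2|11)=-1; sign (−1)^0·+1^0·-1^1 = -1.
(a,b)_29: α=5, u≡21; β=3, v≡26 (mod 29); (21|29)=-1, (26|29)=-1; sign (−1)^0·-1^3·-1^5 = +1.
(a,b)_23: α=2, u≡12; β=1, v≡6 (mod 23); (12|23)=+1, (6|23)=+1; sign (−1)^0·+1^1·+1^2 = +1.
(a,b)_3: α=5, u≡1; β=4, v≡1 (mod 3); (1|3)=+1, (1|3)=+1; sign (−1)^0·+1^4·+1^5 = +1.
(a,b)_5: α=2, u≡2; β=2, v≡3 (mod 5); (2|5)=-1, (3|5)=-1; sign (−1)^0·-1^2·-1^2 = +1.
(a,b)_31: α=2, u≡29; β=1, v≡7 (mod 31); (29|31)=-1, (7|31)=+1; sign (−1)^0·-1^1·+1^2 = -1.
(a,b)_7: α=-2, u≡5; β=-2, v≡5 (mod 7); (5|7)=-1, (5|7)=-1; sign (−1)^0·-1^-2·-1^-2 = +1.
(a,b)_13: α=3, u≡9; β=2, v≡2 (mod 13); (9|13)=+1, (2|13)=-1; sign (−1)^0·+1^2·-1^3 = -1.
Ram(-24882, 20677) = {2, 11, 13, 31}; no ℚ_2-point on the conic.

[2, 11, 13, 31]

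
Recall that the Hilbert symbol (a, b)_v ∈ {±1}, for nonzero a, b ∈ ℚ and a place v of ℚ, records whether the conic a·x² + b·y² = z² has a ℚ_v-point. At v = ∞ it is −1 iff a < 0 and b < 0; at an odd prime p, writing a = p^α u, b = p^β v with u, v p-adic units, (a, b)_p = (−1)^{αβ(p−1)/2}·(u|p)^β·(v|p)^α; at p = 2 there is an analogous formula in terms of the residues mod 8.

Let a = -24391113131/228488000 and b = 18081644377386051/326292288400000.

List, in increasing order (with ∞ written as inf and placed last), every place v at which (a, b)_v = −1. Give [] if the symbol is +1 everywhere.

Mod squares: a ≡ -55, b ≡ 110. Check v ∈ {∞, 2, 3, 5, 7, 11, 13, 31, 41}.
v=7: a=7^4·(≡2), b=7^6·(≡3) mod 7; (2|7)=+1, (3|7)=-1; (−1)^{4·6·3}·(+1)^6·(-1)^4 = +1.
v=41: a=41^0·(≡14), b=41^2·(≡7) mod 41; (14|41)=-1, (7|41)=-1; (−1)^{0·2·20}·(-1)^2·(-1)^0 = +1.
v=5: a=5^-3·(≡1), b=5^-5·(≡2) mod 5; (1|5)=+1, (2|5)=-1; (−1)^{-3·-5·2}·(+1)^-5·(-1)^-3 = -1.
v=2: v_2(a)=-6, v_2(b)=-7; units ≡ 1, 7 (mod 8); ε·ε+αω+βω = 0·1+-6·0+-7·0 ≡ 0  ⇒  (a,b)_2 = +1.
v=31: a=31^4·(≡14), b=31^4·(≡30) mod 31; (14|31)=+1, (30|31)=-1; (−1)^{4·4·15}·(+1)^4·(-1)^4 = +1.
v=11: a=11^1·(≡10), b=11^1·(≡8) mod 11; (10|11)=-1, (8|11)=-1; (−1)^{1·1·5}·(-1)^1·(-1)^1 = -1.
v=3: a=3^0·(≡2), b=3^2·(≡2) mod 3; (2|3)=-1, (2|3)=-1; (−1)^{0·2·1}·(-1)^2·(-1)^0 = +1.
v=∞: -55 < 0 and 110 > 0  ⇒  (a,b)_∞ = +1.
v=13: a=13^-4·(≡1), b=13^-8·(≡11) mod 13; (1|13)=+1, (11|13)=-1; (−1)^{-4·-8·6}·(+1)^-8·(-1)^-4 = +1.
|Ram(-55, 110)| = 2, even; anisotropic at {5, 11}.

[5, 11]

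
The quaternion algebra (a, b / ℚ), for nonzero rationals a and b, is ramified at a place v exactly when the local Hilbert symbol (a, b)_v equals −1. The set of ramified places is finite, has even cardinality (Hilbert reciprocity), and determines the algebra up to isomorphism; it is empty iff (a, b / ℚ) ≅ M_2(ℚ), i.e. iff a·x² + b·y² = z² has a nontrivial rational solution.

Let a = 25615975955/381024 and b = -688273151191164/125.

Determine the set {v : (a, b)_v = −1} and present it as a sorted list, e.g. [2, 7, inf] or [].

(a, b) ≡ (1005330, -155) mod (ℚ^×)²; places V = {2, 3, 5, 7, 11, 17, 23, 31, 47, ∞}.
(a,b)_17: α=2, u≡2; β=0, v≡13 (mod 17); (2|17)=+1, (13|17)=+1; sign (−1)^0·+1^0·+1^2 = +1.
(a,b)_11: α=0, u≡7; β=2, v≡8 (mod 11); (7|11)=-1, (8|11)=-1; sign (−1)^0·-1^2·-1^0 = +1.
(a,b)_31: α=1, u≡1; β=3, v≡6 (mod 31); (1|31)=+1, (6|31)=-1; sign (−1)^1·+1^3·-1^1 = +1.
(a,b)_3: α=-5, u≡1; β=2, v≡1 (mod 3); (1|3)=+1, (1|3)=+1; sign (−1)^0·+1^2·+1^-5 = +1.
(a,b)_2: α=-5, β=2; u≡1, v≡5 (mod 8); ε(u)ε(v)=0·0, αω(v)=-5·1, βω(u)=2·0; sum ≡ 1  ⇒  -1.
(a,b)_∞: sgn(1005330)=+, sgn(-155)=−, so +1.
(a,b)_47: α=1, u≡33; β=2, v≡38 (mod 47); (33|47)=-1, (38|47)=-1; sign (−1)^0·-1^2·-1^1 = -1.
(a,b)_5: α=1, u≡4; β=-3, v≡1 (mod 5); (4|5)=+1, (1|5)=+1; sign (−1)^0·+1^-3·+1^1 = +1.
(a,b)_23: α=3, u≡10; β=0, v≡2 (mod 23); (10|23)=-1, (2|23)=+1; sign (−1)^0·-1^0·+1^3 = +1.
(a,b)_7: α=-2, u≡4; β=4, v≡6 (mod 7); (4|7)=+1, (6|7)=-1; sign (−1)^0·+1^4·-1^-2 = +1.
(1005330, -155 / ℚ) ramifies at {2, 47}: a division algebra.

[2, 47]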